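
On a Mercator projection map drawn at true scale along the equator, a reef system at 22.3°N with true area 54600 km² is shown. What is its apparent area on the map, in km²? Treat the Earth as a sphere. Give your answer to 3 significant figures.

63800 km²

The Mercator projection is conformal; its linear scale factor is the same in every direction and equals sec φ = 1/cos φ.
Areal scale = k² = sec²φ = 1/cos²(22.3°) = 1/0.9252² = 1.168.
Apparent area = 54600 × 1.168 ≈ 63800 km².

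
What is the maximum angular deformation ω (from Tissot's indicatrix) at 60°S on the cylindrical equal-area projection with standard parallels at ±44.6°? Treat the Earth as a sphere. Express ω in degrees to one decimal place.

For cylindrical equal-area with standard parallel φ₀, h = cos φ / cos φ₀ and k = cos φ₀ / cos φ, so h·k = 1.
At 60°: h = 0.7022, k = 1.424; principal scales a = 1.424, b = 0.7022.
sin(ω/2) = (a − b)/(a + b) = 0.7218/2.126 = 0.3395, so ω = 2 arcsin(0.3395) ≈ 39.7°.

39.7°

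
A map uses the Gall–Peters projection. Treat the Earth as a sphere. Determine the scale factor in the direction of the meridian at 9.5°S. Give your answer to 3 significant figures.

1.39

Gall–Peters is a cylindrical equal-area projection with standard parallels at ±45°. For cylindrical equal-area with standard parallel φ₀, h = cos φ / cos φ₀ and k = cos φ₀ / cos φ, so h·k = 1.
h = cos 9.5° / cos 45° = 0.9863/0.7071 = 1.395.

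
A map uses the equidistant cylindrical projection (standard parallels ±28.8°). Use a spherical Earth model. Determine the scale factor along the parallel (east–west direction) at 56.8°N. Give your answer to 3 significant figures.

1.60

With standard parallel φ₀ = 28.8°, the equirectangular projection gives x = Rλ cos φ₀, y = Rφ, so h = 1 and k = cos 28.8° / cos φ.
k = cos 28.8° / cos 56.8° = 0.8763/0.5476 = 1.600.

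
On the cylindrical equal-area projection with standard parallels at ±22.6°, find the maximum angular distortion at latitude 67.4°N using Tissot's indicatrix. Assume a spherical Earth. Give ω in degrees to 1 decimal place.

Cylindrical equal-area (φ₀ = 22.6°): h = cos φ / cos 22.6° along meridians, k = cos 22.6° / cos φ along parallels; h·k = 1.
At 67.4°: h = 0.4163, k = 2.402; principal scales a = 2.402, b = 0.4163.
sin(ω/2) = (a − b)/(a + b) = 1.986/2.819 = 0.7046, so ω = 2 arcsin(0.7046) ≈ 89.6°.

89.6°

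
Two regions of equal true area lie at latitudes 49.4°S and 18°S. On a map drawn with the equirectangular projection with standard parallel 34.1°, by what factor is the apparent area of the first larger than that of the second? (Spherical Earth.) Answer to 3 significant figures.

1.46

In the equirectangular projection with standard parallel φ₀ = 34.1° (x = Rλ cos φ₀, y = Rφ), meridians are true-scale (h = 1) and the parallel scale is k = cos φ₀ / cos φ.
Areal scale at 49.4°: h·k = 1.000 × 1.272 = 1.272.
Areal scale at 18°: h·k = 1.000 × 0.8707 = 0.8707.
Ratio = 1.272/0.8707 ≈ 1.46.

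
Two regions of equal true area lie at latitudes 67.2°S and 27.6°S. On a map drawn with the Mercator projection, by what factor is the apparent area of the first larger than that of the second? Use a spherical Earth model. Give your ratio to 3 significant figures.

Mercator areal scale is sec²φ.
At 67.2°: sec²(67.2°) = 1/0.3875² = 6.659.
At 27.6°: sec²(27.6°) = 1/0.8862² = 1.273.
Ratio = 6.659/1.273 = cos²(27.6°)/cos²(67.2°) ≈ 5.23.

5.23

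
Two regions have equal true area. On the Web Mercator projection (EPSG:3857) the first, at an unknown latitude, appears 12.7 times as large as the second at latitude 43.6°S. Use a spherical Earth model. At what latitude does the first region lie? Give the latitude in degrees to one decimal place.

On Mercator, (apparent₁)/(apparent₂) = sec²φ₁ / sec²φ₂ when true areas are equal.
cos²φ₂ / cos²φ₁ = 12.7  ⇒  cos φ₁ = cos 43.6° / √12.7 = 0.7242/3.564 = 0.2032.
φ₁ = arccos(0.2032) ≈ 78.3°.

78.3°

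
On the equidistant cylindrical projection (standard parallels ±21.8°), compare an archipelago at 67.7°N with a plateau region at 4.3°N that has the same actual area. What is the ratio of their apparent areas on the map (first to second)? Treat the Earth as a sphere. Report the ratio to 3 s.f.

In the equirectangular projection with standard parallel φ₀ = 21.8° (x = Rλ cos φ₀, y = Rφ), meridians are true-scale (h = 1) and the parallel scale is k = cos φ₀ / cos φ.
Areal scale at 67.7°: h·k = 1.000 × 2.447 = 2.447.
Areal scale at 4.3°: h·k = 1.000 × 0.9311 = 0.9311.
Ratio = 2.447/0.9311 ≈ 2.63.

2.63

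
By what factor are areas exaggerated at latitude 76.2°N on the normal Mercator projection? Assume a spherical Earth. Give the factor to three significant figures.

17.6

The Mercator projection is conformal; its linear scale factor is the same in every direction and equals sec φ = 1/cos φ.
Areal scale = k² = sec²φ = 1/cos²(76.2°) = 1/0.2385² = 17.58.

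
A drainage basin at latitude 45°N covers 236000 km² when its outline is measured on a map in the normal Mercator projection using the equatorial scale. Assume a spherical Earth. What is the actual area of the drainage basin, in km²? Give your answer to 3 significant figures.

The Mercator projection is conformal; its linear scale factor is the same in every direction and equals sec φ = 1/cos φ.
Areal scale = k² = sec²φ = 1/cos²(45°) = 1/0.7071² = 2.000.
True area = apparent / (areal scale) = 236000 / 2.000 ≈ 118000 km².

118000 km²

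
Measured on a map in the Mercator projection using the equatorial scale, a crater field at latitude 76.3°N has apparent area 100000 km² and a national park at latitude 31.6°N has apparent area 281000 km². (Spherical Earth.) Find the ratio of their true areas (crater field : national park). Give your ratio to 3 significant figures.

Since Mercator area scale is 1/cos²φ, the true area equals the apparent area multiplied by cos²φ.
True area of crater field: 100000 × cos²(76.3°) = 100000 × 0.05609 = 5609 km².
True area of national park: 281000 × cos²(31.6°) = 281000 × 0.7254 = 203800 km².
Ratio = 5609 / 203800 ≈ 0.0275.

0.0275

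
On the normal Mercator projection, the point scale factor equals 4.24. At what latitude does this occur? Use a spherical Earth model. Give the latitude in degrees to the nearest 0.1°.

76.4°

Mercator scale is k = sec φ = 1/cos φ.
1/cos φ = 4.24  ⇒  cos φ = 0.2358  ⇒  φ = arccos(0.2358) ≈ 76.4°.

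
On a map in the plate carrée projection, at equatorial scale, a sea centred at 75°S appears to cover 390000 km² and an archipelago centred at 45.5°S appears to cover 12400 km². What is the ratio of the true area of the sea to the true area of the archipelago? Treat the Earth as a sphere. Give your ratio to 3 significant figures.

Plate carrée has h = 1 and k = sec φ, giving areal scale sec φ; true area = (apparent area) · cos φ.
True area of sea: 390000 × cos(75°) = 390000 × 0.2588 = 100900 km².
True area of archipelago: 12400 × cos(45.5°) = 12400 × 0.7009 = 8691 km².
Ratio = 100900 / 8691 ≈ 11.6.

11.6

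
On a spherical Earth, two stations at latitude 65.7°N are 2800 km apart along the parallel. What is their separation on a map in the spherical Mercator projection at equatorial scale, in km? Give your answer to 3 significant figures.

For Mercator, h = k = sec φ (a conformal cylindrical projection has a single point scale, 1/cos φ).
Along the parallel, k = sec 65.7° = 1/0.4115 = 2.430.
Map distance = 2800 × 2.430 ≈ 6800 km.

6800 km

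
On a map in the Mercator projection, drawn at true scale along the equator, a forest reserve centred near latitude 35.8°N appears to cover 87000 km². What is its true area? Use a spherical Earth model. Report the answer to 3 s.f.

Mercator is conformal, so the point scale is isotropic: h = k = sec φ = 1/cos φ.
Areal scale = k² = sec²φ = 1/cos²(35.8°) = 1/0.8111² = 1.520.
True area = apparent / (areal scale) = 87000 / 1.520 ≈ 57200 km².

57200 km²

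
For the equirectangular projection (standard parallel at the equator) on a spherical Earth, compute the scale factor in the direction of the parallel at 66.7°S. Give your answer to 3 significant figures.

2.53

Plate carrée maps x = Rλ, y = Rφ. The meridian scale is h = 1 and the parallel scale is k = 1/cos φ = sec φ.
k = 1/cos 66.7° = 1/0.3955 = 2.528.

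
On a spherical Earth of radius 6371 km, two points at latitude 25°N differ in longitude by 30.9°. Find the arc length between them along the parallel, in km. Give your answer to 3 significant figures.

Arc length along a parallel = R cos φ · Δλ (with Δλ in radians).
= 6371 × cos 25° × (30.9° × π/180) = 6371 × 0.9063 × 0.5393 ≈ 3110 km.

3110 km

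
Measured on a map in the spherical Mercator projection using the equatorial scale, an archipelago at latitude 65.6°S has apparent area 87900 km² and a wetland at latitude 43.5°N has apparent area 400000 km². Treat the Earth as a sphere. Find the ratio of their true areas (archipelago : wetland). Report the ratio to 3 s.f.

0.0713

On Mercator the areal scale is sec²φ, so true area = apparent × cos²φ.
True area of archipelago: 87900 × cos²(65.6°) = 87900 × 0.1707 = 15000 km².
True area of wetland: 400000 × cos²(43.5°) = 400000 × 0.5262 = 210500 km².
Ratio = 15000 / 210500 ≈ 0.0713.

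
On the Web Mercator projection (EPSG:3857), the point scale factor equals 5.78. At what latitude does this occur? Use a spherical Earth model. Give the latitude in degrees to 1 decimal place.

80.0°

Mercator scale is k = sec φ = 1/cos φ.
1/cos φ = 5.78  ⇒  cos φ = 0.1730  ⇒  φ = arccos(0.1730) ≈ 80.0°.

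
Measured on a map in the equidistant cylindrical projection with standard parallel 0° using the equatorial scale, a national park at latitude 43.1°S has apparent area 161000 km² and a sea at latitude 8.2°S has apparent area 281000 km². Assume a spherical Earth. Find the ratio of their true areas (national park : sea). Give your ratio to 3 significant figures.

On the plate carrée, areal scale = h·k = 1 × sec φ, so true area = apparent × cos φ.
True area of national park: 161000 × cos(43.1°) = 161000 × 0.7302 = 117600 km².
True area of sea: 281000 × cos(8.2°) = 281000 × 0.9898 = 278100 km².
Ratio = 117600 / 278100 ≈ 0.423.

0.423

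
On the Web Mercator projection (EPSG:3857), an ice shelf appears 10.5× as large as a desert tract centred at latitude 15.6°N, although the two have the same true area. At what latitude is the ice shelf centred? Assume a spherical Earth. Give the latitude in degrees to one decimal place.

On Mercator, (apparent₁)/(apparent₂) = sec²φ₁ / sec²φ₂ when true areas are equal.
cos²φ₂ / cos²φ₁ = 10.5  ⇒  cos φ₁ = cos 15.6° / √10.5 = 0.9632/3.240 = 0.2972.
φ₁ = arccos(0.2972) ≈ 72.7°.

72.7°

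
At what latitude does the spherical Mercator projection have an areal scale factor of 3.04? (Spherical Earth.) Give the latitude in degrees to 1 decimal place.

Mercator areal scale is sec²φ.
sec²φ = 3.04  ⇒  cos²φ = 0.3289  ⇒  cos φ = 0.5735.
φ = arccos(0.5735) ≈ 55.0°.

55.0°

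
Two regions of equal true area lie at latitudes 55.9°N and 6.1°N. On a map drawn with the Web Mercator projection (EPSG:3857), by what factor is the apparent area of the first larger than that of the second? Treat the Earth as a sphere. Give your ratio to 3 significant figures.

3.15

On Mercator, area is exaggerated by sec²φ = 1/cos²φ.
At 55.9°: sec²(55.9°) = 1/0.5606² = 3.182.
At 6.1°: sec²(6.1°) = 1/0.9943² = 1.011.
Ratio = 3.182/1.011 = cos²(6.1°)/cos²(55.9°) ≈ 3.15.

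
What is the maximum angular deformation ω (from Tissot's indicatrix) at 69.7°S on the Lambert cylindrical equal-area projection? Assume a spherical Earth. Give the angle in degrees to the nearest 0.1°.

The Lambert cylindrical equal-area projection is the cylindrical equal-area projection with its standard parallel at the equator (φ₀ = 0). Cylindrical equal-area (φ₀ = 0°): h = cos φ / cos 0° along meridians, k = cos 0° / cos φ along parallels; h·k = 1.
At 69.7°: h = 0.3469, k = 2.882; principal scales a = 2.882, b = 0.3469.
sin(ω/2) = (a − b)/(a + b) = 2.535/3.229 = 0.7851, so ω = 2 arcsin(0.7851) ≈ 103.5°.

103.5°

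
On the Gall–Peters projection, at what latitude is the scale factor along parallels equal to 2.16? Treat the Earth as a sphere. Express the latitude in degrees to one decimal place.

70.9°

Gall–Peters is a cylindrical equal-area projection with standard parallels at ±45°. A cylindrical equal-area projection with standard parallel φ₀ has meridian scale h = cos φ / cos φ₀ and parallel scale k = cos φ₀ / cos φ (so areas are preserved, h·k = 1).
k = cos φ₀ / cos φ = 2.16  ⇒  cos φ = cos 45° / 2.16 = 0.3274.
φ = arccos(0.3274) ≈ 70.9°.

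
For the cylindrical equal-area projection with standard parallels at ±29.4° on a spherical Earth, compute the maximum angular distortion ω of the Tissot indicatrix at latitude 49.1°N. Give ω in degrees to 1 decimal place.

Cylindrical equal-area (φ₀ = 29.4°): h = cos φ / cos 29.4° along meridians, k = cos 29.4° / cos φ along parallels; h·k = 1.
At 49.1°: h = 0.7515, k = 1.331; principal scales a = 1.331, b = 0.7515.
sin(ω/2) = (a − b)/(a + b) = 0.5791/2.082 = 0.2781, so ω = 2 arcsin(0.2781) ≈ 32.3°.

32.3°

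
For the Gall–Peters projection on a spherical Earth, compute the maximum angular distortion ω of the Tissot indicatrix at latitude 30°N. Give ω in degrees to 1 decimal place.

23.1°

The Gall–Peters projection is cylindrical equal-area with φ₀ = 45°. Cylindrical equal-area (φ₀ = 45°): h = cos φ / cos 45° along meridians, k = cos 45° / cos φ along parallels; h·k = 1.
At 30°: h = 1.225, k = 0.8165; principal scales a = 1.225, b = 0.8165.
sin(ω/2) = (a − b)/(a + b) = 0.4082/2.041 = 0.2000, so ω = 2 arcsin(0.2000) ≈ 23.1°.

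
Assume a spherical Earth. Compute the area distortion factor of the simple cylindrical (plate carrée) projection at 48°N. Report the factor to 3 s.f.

1.49

Plate carrée maps x = Rλ, y = Rφ. The meridian scale is h = 1 and the parallel scale is k = 1/cos φ = sec φ.
Areal scale = h·k = 1 × sec φ; at 48°, h = 1.000, k = 1.494, so h·k = 1.494.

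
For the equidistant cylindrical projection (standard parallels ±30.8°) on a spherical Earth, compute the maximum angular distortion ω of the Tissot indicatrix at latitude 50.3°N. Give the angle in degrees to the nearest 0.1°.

In the equirectangular projection with standard parallel φ₀ = 30.8° (x = Rλ cos φ₀, y = Rφ), meridians are true-scale (h = 1) and the parallel scale is k = cos φ₀ / cos φ.
At 50.3°: h = 1.000, k = 1.345; principal scales a = 1.345, b = 1.000.
sin(ω/2) = (a − b)/(a + b) = 0.3447/2.345 = 0.1470, so ω = 2 arcsin(0.1470) ≈ 16.9°.

16.9°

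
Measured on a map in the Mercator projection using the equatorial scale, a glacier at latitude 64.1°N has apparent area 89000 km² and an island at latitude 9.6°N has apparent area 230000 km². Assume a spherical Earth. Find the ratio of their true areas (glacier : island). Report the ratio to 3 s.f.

0.0759

Mercator's areal exaggeration is sec²φ; hence true area = (apparent area) · cos²φ.
True area of glacier: 89000 × cos²(64.1°) = 89000 × 0.1908 = 16980 km².
True area of island: 230000 × cos²(9.6°) = 230000 × 0.9722 = 223600 km².
Ratio = 16980 / 223600 ≈ 0.0759.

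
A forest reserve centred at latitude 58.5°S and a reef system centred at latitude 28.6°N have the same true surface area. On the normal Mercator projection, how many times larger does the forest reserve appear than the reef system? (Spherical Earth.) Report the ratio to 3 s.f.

Mercator is conformal with k = sec φ, so areal scale = k² = sec²φ.
At 58.5°: sec²(58.5°) = 1/0.5225² = 3.663.
At 28.6°: sec²(28.6°) = 1/0.8780² = 1.297.
Ratio = 3.663/1.297 = cos²(28.6°)/cos²(58.5°) ≈ 2.82.

2.82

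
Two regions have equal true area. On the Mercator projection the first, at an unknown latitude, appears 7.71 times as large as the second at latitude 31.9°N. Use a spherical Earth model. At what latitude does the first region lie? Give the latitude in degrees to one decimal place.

72.2°

For equal true areas on Mercator, apparent areas scale as sec²φ, so the ratio is cos²φ₂ / cos²φ₁.
cos²φ₂ / cos²φ₁ = 7.71  ⇒  cos φ₁ = cos 31.9° / √7.71 = 0.8490/2.777 = 0.3057.
φ₁ = arccos(0.3057) ≈ 72.2°.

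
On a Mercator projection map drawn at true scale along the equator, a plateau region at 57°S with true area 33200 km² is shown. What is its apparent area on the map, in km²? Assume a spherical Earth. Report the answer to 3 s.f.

Mercator is conformal, so the point scale is isotropic: h = k = sec φ = 1/cos φ.
Areal scale = k² = sec²φ = 1/cos²(57°) = 1/0.5446² = 3.371.
Apparent area = 33200 × 3.371 ≈ 112000 km².

112000 km²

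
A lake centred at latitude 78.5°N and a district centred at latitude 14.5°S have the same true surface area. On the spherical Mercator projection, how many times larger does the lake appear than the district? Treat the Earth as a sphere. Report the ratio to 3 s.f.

23.6

On Mercator, area is exaggerated by sec²φ = 1/cos²φ.
At 78.5°: sec²(78.5°) = 1/0.1994² = 25.16.
At 14.5°: sec²(14.5°) = 1/0.9681² = 1.067.
Ratio = 25.16/1.067 = cos²(14.5°)/cos²(78.5°) ≈ 23.6.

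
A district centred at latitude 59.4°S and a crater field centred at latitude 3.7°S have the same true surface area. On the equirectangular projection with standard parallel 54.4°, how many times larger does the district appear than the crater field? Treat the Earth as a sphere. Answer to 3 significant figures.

1.96

In the equirectangular projection with standard parallel φ₀ = 54.4° (x = Rλ cos φ₀, y = Rφ), meridians are true-scale (h = 1) and the parallel scale is k = cos φ₀ / cos φ.
Areal scale at 59.4°: h·k = 1.000 × 1.144 = 1.144.
Areal scale at 3.7°: h·k = 1.000 × 0.5833 = 0.5833.
Ratio = 1.144/0.5833 ≈ 1.96.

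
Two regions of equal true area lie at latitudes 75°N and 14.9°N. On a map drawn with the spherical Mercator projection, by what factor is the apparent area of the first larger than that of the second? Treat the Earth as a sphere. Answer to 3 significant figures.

Mercator is conformal with k = sec φ, so areal scale = k² = sec²φ.
At 75°: sec²(75°) = 1/0.2588² = 14.93.
At 14.9°: sec²(14.9°) = 1/0.9664² = 1.071.
Ratio = 14.93/1.071 = cos²(14.9°)/cos²(75°) ≈ 13.9.

13.9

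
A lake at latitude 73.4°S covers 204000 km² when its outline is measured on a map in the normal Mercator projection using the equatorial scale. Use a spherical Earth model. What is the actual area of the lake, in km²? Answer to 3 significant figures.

For Mercator, h = k = sec φ (a conformal cylindrical projection has a single point scale, 1/cos φ).
Areal scale = k² = sec²φ = 1/cos²(73.4°) = 1/0.2857² = 12.25.
True area = apparent / (areal scale) = 204000 / 12.25 ≈ 16700 km².

16700 km²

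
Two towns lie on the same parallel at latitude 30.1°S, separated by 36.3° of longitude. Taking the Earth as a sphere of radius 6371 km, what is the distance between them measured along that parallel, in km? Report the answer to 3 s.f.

3490 km

Arc length along a parallel = R cos φ · Δλ (with Δλ in radians).
= 6371 × cos 30.1° × (36.3° × π/180) = 6371 × 0.8652 × 0.6336 ≈ 3490 km.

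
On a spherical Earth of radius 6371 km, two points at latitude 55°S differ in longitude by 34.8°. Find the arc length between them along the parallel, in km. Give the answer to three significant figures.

Arc length along a parallel = R cos φ · Δλ (with Δλ in radians).
= 6371 × cos 55° × (34.8° × π/180) = 6371 × 0.5736 × 0.6074 ≈ 2220 km.

2220 km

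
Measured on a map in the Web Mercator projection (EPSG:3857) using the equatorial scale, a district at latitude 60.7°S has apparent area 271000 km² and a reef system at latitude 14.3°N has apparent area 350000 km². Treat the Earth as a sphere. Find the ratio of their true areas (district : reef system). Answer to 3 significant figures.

Mercator's areal exaggeration is sec²φ; hence true area = (apparent area) · cos²φ.
True area of district: 271000 × cos²(60.7°) = 271000 × 0.2395 = 64900 km².
True area of reef system: 350000 × cos²(14.3°) = 350000 × 0.9390 = 328600 km².
Ratio = 64900 / 328600 ≈ 0.197.

0.197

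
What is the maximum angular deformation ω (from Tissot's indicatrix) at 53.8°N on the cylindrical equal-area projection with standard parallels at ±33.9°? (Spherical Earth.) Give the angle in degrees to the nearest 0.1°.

38.3°

For cylindrical equal-area with standard parallel φ₀, h = cos φ / cos φ₀ and k = cos φ₀ / cos φ, so h·k = 1.
At 53.8°: h = 0.7116, k = 1.405; principal scales a = 1.405, b = 0.7116.
sin(ω/2) = (a − b)/(a + b) = 0.6938/2.117 = 0.3277, so ω = 2 arcsin(0.3277) ≈ 38.3°.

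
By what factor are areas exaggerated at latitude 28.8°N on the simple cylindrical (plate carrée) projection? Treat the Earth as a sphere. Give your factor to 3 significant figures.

1.14

For the equirectangular projection with φ₀ = 0 (plate carrée), h = 1 along meridians and k = sec φ along parallels.
Areal scale = h·k = 1 × sec φ; at 28.8°, h = 1.000, k = 1.141, so h·k = 1.141.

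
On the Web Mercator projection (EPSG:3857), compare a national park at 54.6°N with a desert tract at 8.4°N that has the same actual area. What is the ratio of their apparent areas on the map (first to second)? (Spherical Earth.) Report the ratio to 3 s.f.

Mercator is conformal with k = sec φ, so areal scale = k² = sec²φ.
At 54.6°: sec²(54.6°) = 1/0.5793² = 2.980.
At 8.4°: sec²(8.4°) = 1/0.9893² = 1.022.
Ratio = 2.980/1.022 = cos²(8.4°)/cos²(54.6°) ≈ 2.92.

2.92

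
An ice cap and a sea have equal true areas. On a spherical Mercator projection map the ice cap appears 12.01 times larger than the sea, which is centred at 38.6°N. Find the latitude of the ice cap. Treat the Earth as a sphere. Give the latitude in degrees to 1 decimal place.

Mercator areal scale is sec²φ, so apparent-area ratio = sec²φ₁ / sec²φ₂ = cos²φ₂ / cos²φ₁.
cos²φ₂ / cos²φ₁ = 12.01  ⇒  cos φ₁ = cos 38.6° / √12.01 = 0.7815/3.466 = 0.2255.
φ₁ = arccos(0.2255) ≈ 77.0°.

77.0°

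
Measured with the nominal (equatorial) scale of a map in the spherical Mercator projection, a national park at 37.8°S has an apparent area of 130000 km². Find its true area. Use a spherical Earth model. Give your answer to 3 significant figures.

81200 km²

For Mercator, h = k = sec φ (a conformal cylindrical projection has a single point scale, 1/cos φ).
Areal scale = k² = sec²φ = 1/cos²(37.8°) = 1/0.7902² = 1.602.
True area = apparent / (areal scale) = 130000 / 1.602 ≈ 81200 km².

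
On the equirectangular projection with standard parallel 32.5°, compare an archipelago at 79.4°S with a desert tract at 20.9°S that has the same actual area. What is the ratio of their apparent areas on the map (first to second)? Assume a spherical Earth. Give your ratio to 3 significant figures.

5.08

In the equirectangular projection with standard parallel φ₀ = 32.5° (x = Rλ cos φ₀, y = Rφ), meridians are true-scale (h = 1) and the parallel scale is k = cos φ₀ / cos φ.
Areal scale at 79.4°: h·k = 1.000 × 4.585 = 4.585.
Areal scale at 20.9°: h·k = 1.000 × 0.9028 = 0.9028.
Ratio = 4.585/0.9028 ≈ 5.08.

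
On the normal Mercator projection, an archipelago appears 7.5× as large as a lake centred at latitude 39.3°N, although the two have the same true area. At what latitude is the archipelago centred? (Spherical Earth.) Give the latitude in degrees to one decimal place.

73.6°

On Mercator, (apparent₁)/(apparent₂) = sec²φ₁ / sec²φ₂ when true areas are equal.
cos²φ₂ / cos²φ₁ = 7.5  ⇒  cos φ₁ = cos 39.3° / √7.5 = 0.7738/2.739 = 0.2826.
φ₁ = arccos(0.2826) ≈ 73.6°.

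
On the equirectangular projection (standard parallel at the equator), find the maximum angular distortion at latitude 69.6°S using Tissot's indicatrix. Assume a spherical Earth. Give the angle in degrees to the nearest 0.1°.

Plate carrée maps x = Rλ, y = Rφ. The meridian scale is h = 1 and the parallel scale is k = 1/cos φ = sec φ.
At 69.6°: h = 1.000, k = 2.869; principal scales a = 2.869, b = 1.000.
sin(ω/2) = (a − b)/(a + b) = 1.869/3.869 = 0.4831, so ω = 2 arcsin(0.4831) ≈ 57.8°.

57.8°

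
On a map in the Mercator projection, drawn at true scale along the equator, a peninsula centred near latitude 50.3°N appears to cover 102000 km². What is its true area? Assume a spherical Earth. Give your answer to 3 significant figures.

For Mercator, h = k = sec φ (a conformal cylindrical projection has a single point scale, 1/cos φ).
Areal scale = k² = sec²φ = 1/cos²(50.3°) = 1/0.6388² = 2.451.
True area = apparent / (areal scale) = 102000 / 2.451 ≈ 41600 km².

41600 km²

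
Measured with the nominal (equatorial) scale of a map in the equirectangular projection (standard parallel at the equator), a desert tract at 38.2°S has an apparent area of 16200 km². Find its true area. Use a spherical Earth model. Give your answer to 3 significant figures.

For the equirectangular projection with φ₀ = 0 (plate carrée), h = 1 along meridians and k = sec φ along parallels.
Areal scale = h·k = 1 × sec φ; at 38.2°, h = 1.000, k = 1.272, so h·k = 1.272.
True area = apparent / (areal scale) = 16200 / 1.272 ≈ 12700 km².

12700 km²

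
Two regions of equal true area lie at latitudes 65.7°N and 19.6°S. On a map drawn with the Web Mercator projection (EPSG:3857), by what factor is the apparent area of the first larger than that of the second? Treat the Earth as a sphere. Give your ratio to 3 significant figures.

5.24

On Mercator, area is exaggerated by sec²φ = 1/cos²φ.
At 65.7°: sec²(65.7°) = 1/0.4115² = 5.905.
At 19.6°: sec²(19.6°) = 1/0.9421² = 1.127.
Ratio = 5.905/1.127 = cos²(19.6°)/cos²(65.7°) ≈ 5.24.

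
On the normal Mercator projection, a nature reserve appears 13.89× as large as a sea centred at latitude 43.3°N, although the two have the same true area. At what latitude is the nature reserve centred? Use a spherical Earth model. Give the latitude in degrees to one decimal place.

78.7°

On Mercator, (apparent₁)/(apparent₂) = sec²φ₁ / sec²φ₂ when true areas are equal.
cos²φ₂ / cos²φ₁ = 13.89  ⇒  cos φ₁ = cos 43.3° / √13.89 = 0.7278/3.727 = 0.1953.
φ₁ = arccos(0.1953) ≈ 78.7°.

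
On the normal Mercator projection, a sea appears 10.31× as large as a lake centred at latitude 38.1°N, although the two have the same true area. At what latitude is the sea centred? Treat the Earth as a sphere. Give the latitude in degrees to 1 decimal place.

75.8°

Mercator areal scale is sec²φ, so apparent-area ratio = sec²φ₁ / sec²φ₂ = cos²φ₂ / cos²φ₁.
cos²φ₂ / cos²φ₁ = 10.31  ⇒  cos φ₁ = cos 38.1° / √10.31 = 0.7869/3.211 = 0.2451.
φ₁ = arccos(0.2451) ≈ 75.8°.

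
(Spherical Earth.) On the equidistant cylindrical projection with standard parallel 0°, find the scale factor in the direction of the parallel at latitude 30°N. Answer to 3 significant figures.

1.15

In the plate carrée (x = Rλ, y = Rφ), meridians are true-scale (h = 1) and parallels are stretched by k = sec φ.
k = 1/cos 30° = 1/0.8660 = 1.155.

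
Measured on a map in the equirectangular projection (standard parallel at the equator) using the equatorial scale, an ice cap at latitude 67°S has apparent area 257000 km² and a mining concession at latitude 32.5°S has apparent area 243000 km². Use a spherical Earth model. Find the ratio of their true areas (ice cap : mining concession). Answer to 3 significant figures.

On the plate carrée, areal scale = h·k = 1 × sec φ, so true area = apparent × cos φ.
True area of ice cap: 257000 × cos(67°) = 257000 × 0.3907 = 100400 km².
True area of mining concession: 243000 × cos(32.5°) = 243000 × 0.8434 = 204900 km².
Ratio = 100400 / 204900 ≈ 0.490.

0.490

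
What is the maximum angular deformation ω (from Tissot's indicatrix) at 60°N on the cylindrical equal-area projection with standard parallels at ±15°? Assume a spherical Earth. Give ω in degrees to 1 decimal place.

70.5°

For cylindrical equal-area with standard parallel φ₀, h = cos φ / cos φ₀ and k = cos φ₀ / cos φ, so h·k = 1.
At 60°: h = 0.5176, k = 1.932; principal scales a = 1.932, b = 0.5176.
sin(ω/2) = (a − b)/(a + b) = 1.414/2.449 = 0.5774, so ω = 2 arcsin(0.5774) ≈ 70.5°.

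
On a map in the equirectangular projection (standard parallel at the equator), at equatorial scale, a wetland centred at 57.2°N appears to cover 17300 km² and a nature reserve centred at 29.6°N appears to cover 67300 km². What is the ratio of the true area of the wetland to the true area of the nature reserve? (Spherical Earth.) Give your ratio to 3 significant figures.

0.160

On the plate carrée, areal scale = h·k = 1 × sec φ, so true area = apparent × cos φ.
True area of wetland: 17300 × cos(57.2°) = 17300 × 0.5417 = 9372 km².
True area of nature reserve: 67300 × cos(29.6°) = 67300 × 0.8695 = 58520 km².
Ratio = 9372 / 58520 ≈ 0.160.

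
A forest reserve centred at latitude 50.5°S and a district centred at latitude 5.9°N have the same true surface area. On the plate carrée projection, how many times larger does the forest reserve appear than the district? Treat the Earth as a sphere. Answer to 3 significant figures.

Plate carrée maps x = Rλ, y = Rφ. The meridian scale is h = 1 and the parallel scale is k = 1/cos φ = sec φ.
Areal scale at 50.5°: h·k = 1.000 × 1.572 = 1.572.
Areal scale at 5.9°: h·k = 1.000 × 1.005 = 1.005.
Ratio = 1.572/1.005 ≈ 1.56.

1.56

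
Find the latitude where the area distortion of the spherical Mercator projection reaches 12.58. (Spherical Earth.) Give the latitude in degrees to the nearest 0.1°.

73.6°

Mercator areal scale is sec²φ.
sec²φ = 12.58  ⇒  cos²φ = 0.07949  ⇒  cos φ = 0.2819.
φ = arccos(0.2819) ≈ 73.6°.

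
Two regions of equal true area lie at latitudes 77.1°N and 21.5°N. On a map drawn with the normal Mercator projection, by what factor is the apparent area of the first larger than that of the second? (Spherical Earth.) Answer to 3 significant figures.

Mercator areal scale is sec²φ.
At 77.1°: sec²(77.1°) = 1/0.2233² = 20.06.
At 21.5°: sec²(21.5°) = 1/0.9304² = 1.155.
Ratio = 20.06/1.155 = cos²(21.5°)/cos²(77.1°) ≈ 17.4.

17.4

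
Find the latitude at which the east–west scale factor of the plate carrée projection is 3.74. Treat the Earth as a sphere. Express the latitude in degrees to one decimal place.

Plate carrée: h = 1, k = sec φ along parallels.
sec φ = 3.74  ⇒  cos φ = 0.2674  ⇒  φ ≈ 74.5°.

74.5°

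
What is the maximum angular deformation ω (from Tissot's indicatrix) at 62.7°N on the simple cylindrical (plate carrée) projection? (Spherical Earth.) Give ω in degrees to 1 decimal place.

43.6°

Plate carrée maps x = Rλ, y = Rφ. The meridian scale is h = 1 and the parallel scale is k = 1/cos φ = sec φ.
At 62.7°: h = 1.000, k = 2.180; principal scales a = 2.180, b = 1.000.
sin(ω/2) = (a − b)/(a + b) = 1.180/3.180 = 0.3711, so ω = 2 arcsin(0.3711) ≈ 43.6°.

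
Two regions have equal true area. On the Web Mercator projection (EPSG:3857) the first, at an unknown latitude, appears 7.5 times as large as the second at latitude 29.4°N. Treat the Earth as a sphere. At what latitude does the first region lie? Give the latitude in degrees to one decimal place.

Mercator areal scale is sec²φ, so apparent-area ratio = sec²φ₁ / sec²φ₂ = cos²φ₂ / cos²φ₁.
cos²φ₂ / cos²φ₁ = 7.5  ⇒  cos φ₁ = cos 29.4° / √7.5 = 0.8712/2.739 = 0.3181.
φ₁ = arccos(0.3181) ≈ 71.5°.

71.5°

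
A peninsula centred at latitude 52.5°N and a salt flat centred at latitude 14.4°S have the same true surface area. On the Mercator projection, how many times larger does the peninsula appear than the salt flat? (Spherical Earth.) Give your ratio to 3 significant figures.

On Mercator, area is exaggerated by sec²φ = 1/cos²φ.
At 52.5°: sec²(52.5°) = 1/0.6088² = 2.698.
At 14.4°: sec²(14.4°) = 1/0.9686² = 1.066.
Ratio = 2.698/1.066 = cos²(14.4°)/cos²(52.5°) ≈ 2.53.

2.53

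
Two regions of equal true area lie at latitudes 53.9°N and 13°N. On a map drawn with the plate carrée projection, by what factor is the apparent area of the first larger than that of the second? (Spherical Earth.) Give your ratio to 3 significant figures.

Plate carrée maps x = Rλ, y = Rφ. The meridian scale is h = 1 and the parallel scale is k = 1/cos φ = sec φ.
Areal scale at 53.9°: h·k = 1.000 × 1.697 = 1.697.
Areal scale at 13°: h·k = 1.000 × 1.026 = 1.026.
Ratio = 1.697/1.026 ≈ 1.65.

1.65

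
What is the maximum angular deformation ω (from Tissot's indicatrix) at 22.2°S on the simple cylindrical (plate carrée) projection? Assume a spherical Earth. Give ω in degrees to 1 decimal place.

For the equirectangular projection with φ₀ = 0 (plate carrée), h = 1 along meridians and k = sec φ along parallels.
At 22.2°: h = 1.000, k = 1.080; principal scales a = 1.080, b = 1.000.
sin(ω/2) = (a − b)/(a + b) = 0.08006/2.080 = 0.03849, so ω = 2 arcsin(0.03849) ≈ 4.4°.

4.4°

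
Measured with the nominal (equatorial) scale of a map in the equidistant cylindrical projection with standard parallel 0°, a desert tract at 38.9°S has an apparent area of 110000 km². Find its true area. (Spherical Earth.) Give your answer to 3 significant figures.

In the plate carrée (x = Rλ, y = Rφ), meridians are true-scale (h = 1) and parallels are stretched by k = sec φ.
Areal scale = h·k = 1 × sec φ; at 38.9°, h = 1.000, k = 1.285, so h·k = 1.285.
True area = apparent / (areal scale) = 110000 / 1.285 ≈ 85600 km².

85600 km²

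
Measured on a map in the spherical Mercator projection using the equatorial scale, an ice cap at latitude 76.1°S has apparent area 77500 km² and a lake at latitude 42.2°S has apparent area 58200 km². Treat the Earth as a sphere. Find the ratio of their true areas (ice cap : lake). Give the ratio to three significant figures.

Mercator's areal exaggeration is sec²φ; hence true area = (apparent area) · cos²φ.
True area of ice cap: 77500 × cos²(76.1°) = 77500 × 0.05771 = 4472 km².
True area of lake: 58200 × cos²(42.2°) = 58200 × 0.5488 = 31940 km².
Ratio = 4472 / 31940 ≈ 0.140.

0.140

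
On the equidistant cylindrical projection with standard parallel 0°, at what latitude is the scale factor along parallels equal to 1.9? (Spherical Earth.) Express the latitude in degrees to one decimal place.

58.2°

Plate carrée: h = 1, k = sec φ along parallels.
sec φ = 1.9  ⇒  cos φ = 0.5263  ⇒  φ ≈ 58.2°.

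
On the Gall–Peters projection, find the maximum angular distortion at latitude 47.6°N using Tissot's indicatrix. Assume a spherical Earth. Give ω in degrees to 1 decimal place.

Gall–Peters is a cylindrical equal-area projection with standard parallels at ±45°. Cylindrical equal-area (φ₀ = 45°): h = cos φ / cos 45° along meridians, k = cos 45° / cos φ along parallels; h·k = 1.
At 47.6°: h = 0.9536, k = 1.049; principal scales a = 1.049, b = 0.9536.
sin(ω/2) = (a − b)/(a + b) = 0.09504/2.002 = 0.04747, so ω = 2 arcsin(0.04747) ≈ 5.4°.

5.4°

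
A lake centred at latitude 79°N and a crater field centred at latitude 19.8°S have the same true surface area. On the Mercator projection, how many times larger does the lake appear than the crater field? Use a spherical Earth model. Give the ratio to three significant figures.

Mercator areal scale is sec²φ.
At 79°: sec²(79°) = 1/0.1908² = 27.47.
At 19.8°: sec²(19.8°) = 1/0.9409² = 1.130.
Ratio = 27.47/1.130 = cos²(19.8°)/cos²(79°) ≈ 24.3.

24.3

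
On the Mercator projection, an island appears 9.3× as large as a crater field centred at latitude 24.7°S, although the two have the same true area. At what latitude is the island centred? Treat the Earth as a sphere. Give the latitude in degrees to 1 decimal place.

72.7°

For equal true areas on Mercator, apparent areas scale as sec²φ, so the ratio is cos²φ₂ / cos²φ₁.
cos²φ₂ / cos²φ₁ = 9.3  ⇒  cos φ₁ = cos 24.7° / √9.3 = 0.9085/3.050 = 0.2979.
φ₁ = arccos(0.2979) ≈ 72.7°.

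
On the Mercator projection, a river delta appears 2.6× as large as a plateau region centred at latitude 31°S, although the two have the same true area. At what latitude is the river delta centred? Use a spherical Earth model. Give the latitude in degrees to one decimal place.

57.9°

Mercator areal scale is sec²φ, so apparent-area ratio = sec²φ₁ / sec²φ₂ = cos²φ₂ / cos²φ₁.
cos²φ₂ / cos²φ₁ = 2.6  ⇒  cos φ₁ = cos 31° / √2.6 = 0.8572/1.612 = 0.5316.
φ₁ = arccos(0.5316) ≈ 57.9°.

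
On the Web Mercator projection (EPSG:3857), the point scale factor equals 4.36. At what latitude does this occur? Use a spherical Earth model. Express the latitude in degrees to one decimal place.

Mercator scale is k = sec φ = 1/cos φ.
1/cos φ = 4.36  ⇒  cos φ = 0.2294  ⇒  φ = arccos(0.2294) ≈ 76.7°.

76.7°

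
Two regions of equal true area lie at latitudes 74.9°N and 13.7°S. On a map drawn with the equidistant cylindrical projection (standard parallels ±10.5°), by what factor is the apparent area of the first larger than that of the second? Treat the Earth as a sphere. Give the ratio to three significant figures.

3.73

With standard parallel φ₀ = 10.5°, the equirectangular projection gives x = Rλ cos φ₀, y = Rφ, so h = 1 and k = cos 10.5° / cos φ.
Areal scale at 74.9°: h·k = 1.000 × 3.774 = 3.774.
Areal scale at 13.7°: h·k = 1.000 × 1.012 = 1.012.
Ratio = 3.774/1.012 ≈ 3.73.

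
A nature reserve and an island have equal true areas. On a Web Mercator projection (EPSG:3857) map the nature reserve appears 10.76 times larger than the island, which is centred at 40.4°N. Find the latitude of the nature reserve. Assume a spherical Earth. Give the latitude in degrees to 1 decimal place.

For equal true areas on Mercator, apparent areas scale as sec²φ, so the ratio is cos²φ₂ / cos²φ₁.
cos²φ₂ / cos²φ₁ = 10.76  ⇒  cos φ₁ = cos 40.4° / √10.76 = 0.7615/3.280 = 0.2322.
φ₁ = arccos(0.2322) ≈ 76.6°.

76.6°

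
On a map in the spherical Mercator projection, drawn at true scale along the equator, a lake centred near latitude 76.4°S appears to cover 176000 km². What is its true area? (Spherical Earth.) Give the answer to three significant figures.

9730 km²

Mercator is conformal, so the point scale is isotropic: h = k = sec φ = 1/cos φ.
Areal scale = k² = sec²φ = 1/cos²(76.4°) = 1/0.2351² = 18.09.
True area = apparent / (areal scale) = 176000 / 18.09 ≈ 9730 km².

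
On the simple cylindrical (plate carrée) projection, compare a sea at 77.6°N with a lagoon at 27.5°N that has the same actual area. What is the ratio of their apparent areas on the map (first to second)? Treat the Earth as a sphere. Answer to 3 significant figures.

4.13

For the equirectangular projection with φ₀ = 0 (plate carrée), h = 1 along meridians and k = sec φ along parallels.
Areal scale at 77.6°: h·k = 1.000 × 4.657 = 4.657.
Areal scale at 27.5°: h·k = 1.000 × 1.127 = 1.127.
Ratio = 4.657/1.127 ≈ 4.13.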